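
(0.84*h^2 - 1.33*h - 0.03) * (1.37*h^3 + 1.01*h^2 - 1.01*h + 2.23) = 1.1508*h^5 - 0.9737*h^4 - 2.2328*h^3 + 3.1862*h^2 - 2.9356*h - 0.0669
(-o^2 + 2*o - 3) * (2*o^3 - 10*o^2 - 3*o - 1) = -2*o^5 + 14*o^4 - 23*o^3 + 25*o^2 + 7*o + 3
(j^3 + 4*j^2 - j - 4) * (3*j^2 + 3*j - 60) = 3*j^5 + 15*j^4 - 51*j^3 - 255*j^2 + 48*j + 240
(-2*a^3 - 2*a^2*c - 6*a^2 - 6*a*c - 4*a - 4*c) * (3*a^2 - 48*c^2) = -6*a^5 - 6*a^4*c - 18*a^4 + 96*a^3*c^2 - 18*a^3*c - 12*a^3 + 96*a^2*c^3 + 288*a^2*c^2 - 12*a^2*c + 288*a*c^3 + 192*a*c^2 + 192*c^3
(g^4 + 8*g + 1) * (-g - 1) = -g^5 - g^4 - 8*g^2 - 9*g - 1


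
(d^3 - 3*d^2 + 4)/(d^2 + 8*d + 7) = (d^2 - 4*d + 4)/(d + 7)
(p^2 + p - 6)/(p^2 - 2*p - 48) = (-p^2 - p + 6)/(-p^2 + 2*p + 48)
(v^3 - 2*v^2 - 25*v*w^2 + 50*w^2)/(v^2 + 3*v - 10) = (v^2 - 25*w^2)/(v + 5)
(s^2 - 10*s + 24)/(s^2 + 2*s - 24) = (s - 6)/(s + 6)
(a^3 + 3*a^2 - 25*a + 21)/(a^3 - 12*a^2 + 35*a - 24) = (a + 7)/(a - 8)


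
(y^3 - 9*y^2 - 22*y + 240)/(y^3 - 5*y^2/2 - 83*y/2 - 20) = 2*(y - 6)/(2*y + 1)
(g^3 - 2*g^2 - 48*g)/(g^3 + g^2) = (g^2 - 2*g - 48)/(g*(g + 1))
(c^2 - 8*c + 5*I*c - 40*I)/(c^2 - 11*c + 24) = (c + 5*I)/(c - 3)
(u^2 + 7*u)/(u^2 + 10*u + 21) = u/(u + 3)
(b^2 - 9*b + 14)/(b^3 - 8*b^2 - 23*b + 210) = (b - 2)/(b^2 - b - 30)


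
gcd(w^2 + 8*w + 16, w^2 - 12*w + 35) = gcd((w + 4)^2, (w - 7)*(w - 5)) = 1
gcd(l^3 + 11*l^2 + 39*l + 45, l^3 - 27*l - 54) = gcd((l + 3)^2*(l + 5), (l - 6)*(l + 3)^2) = l^2 + 6*l + 9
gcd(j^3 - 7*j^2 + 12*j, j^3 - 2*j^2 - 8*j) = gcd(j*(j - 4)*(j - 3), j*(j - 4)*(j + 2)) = j^2 - 4*j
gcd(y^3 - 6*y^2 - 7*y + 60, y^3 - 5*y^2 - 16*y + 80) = y^2 - 9*y + 20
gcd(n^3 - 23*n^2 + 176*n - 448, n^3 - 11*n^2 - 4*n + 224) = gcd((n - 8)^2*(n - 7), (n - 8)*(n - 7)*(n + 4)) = n^2 - 15*n + 56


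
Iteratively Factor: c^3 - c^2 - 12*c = (c - 4)*(c^2 + 3*c) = c*(c - 4)*(c + 3)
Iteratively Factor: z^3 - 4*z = (z)*(z^2 - 4) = z*(z - 2)*(z + 2)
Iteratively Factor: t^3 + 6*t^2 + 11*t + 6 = (t + 3)*(t^2 + 3*t + 2) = (t + 1)*(t + 3)*(t + 2)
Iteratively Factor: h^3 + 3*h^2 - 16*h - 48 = (h + 4)*(h^2 - h - 12) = (h - 4)*(h + 4)*(h + 3)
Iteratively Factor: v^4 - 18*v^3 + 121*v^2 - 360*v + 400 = (v - 4)*(v^3 - 14*v^2 + 65*v - 100) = (v - 5)*(v - 4)*(v^2 - 9*v + 20) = (v - 5)^2*(v - 4)*(v - 4)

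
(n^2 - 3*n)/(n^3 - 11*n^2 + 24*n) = 1/(n - 8)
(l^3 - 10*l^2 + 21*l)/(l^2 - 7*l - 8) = l*(-l^2 + 10*l - 21)/(-l^2 + 7*l + 8)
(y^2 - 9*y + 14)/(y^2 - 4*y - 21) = (y - 2)/(y + 3)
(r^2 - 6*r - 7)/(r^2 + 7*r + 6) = (r - 7)/(r + 6)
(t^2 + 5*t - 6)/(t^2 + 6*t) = (t - 1)/t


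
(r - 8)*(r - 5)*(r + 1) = r^3 - 12*r^2 + 27*r + 40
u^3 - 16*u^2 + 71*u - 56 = (u - 8)*(u - 7)*(u - 1)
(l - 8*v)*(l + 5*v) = l^2 - 3*l*v - 40*v^2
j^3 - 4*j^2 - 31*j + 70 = (j - 7)*(j - 2)*(j + 5)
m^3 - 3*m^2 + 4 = (m - 2)^2*(m + 1)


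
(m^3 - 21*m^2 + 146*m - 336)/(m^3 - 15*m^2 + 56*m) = (m - 6)/m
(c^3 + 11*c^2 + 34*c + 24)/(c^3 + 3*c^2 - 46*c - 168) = (c + 1)/(c - 7)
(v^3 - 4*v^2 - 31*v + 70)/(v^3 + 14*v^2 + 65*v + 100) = (v^2 - 9*v + 14)/(v^2 + 9*v + 20)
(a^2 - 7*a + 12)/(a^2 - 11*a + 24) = (a - 4)/(a - 8)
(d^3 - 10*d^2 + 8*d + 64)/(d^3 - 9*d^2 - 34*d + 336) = (d^2 - 2*d - 8)/(d^2 - d - 42)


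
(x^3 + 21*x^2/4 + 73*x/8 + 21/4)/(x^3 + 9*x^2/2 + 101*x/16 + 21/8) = 2*(2*x + 3)/(4*x + 3)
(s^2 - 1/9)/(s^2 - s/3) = (s + 1/3)/s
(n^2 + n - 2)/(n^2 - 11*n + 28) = (n^2 + n - 2)/(n^2 - 11*n + 28)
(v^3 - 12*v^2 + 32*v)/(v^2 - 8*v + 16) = v*(v - 8)/(v - 4)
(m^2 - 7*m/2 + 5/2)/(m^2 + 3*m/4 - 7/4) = 2*(2*m - 5)/(4*m + 7)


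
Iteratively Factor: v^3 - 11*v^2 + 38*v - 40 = (v - 5)*(v^2 - 6*v + 8) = (v - 5)*(v - 2)*(v - 4)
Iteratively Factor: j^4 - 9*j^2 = (j)*(j^3 - 9*j) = j^2*(j^2 - 9) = j^2*(j - 3)*(j + 3)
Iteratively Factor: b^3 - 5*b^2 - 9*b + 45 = (b - 3)*(b^2 - 2*b - 15) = (b - 5)*(b - 3)*(b + 3)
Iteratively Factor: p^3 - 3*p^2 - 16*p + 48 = (p + 4)*(p^2 - 7*p + 12) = (p - 3)*(p + 4)*(p - 4)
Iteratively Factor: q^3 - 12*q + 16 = (q - 2)*(q^2 + 2*q - 8) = (q - 2)*(q + 4)*(q - 2)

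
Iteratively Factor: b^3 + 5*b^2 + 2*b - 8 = (b + 4)*(b^2 + b - 2) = (b - 1)*(b + 4)*(b + 2)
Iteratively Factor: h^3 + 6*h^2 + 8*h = (h + 2)*(h^2 + 4*h) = (h + 2)*(h + 4)*(h)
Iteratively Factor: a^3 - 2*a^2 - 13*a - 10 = (a + 2)*(a^2 - 4*a - 5) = (a + 1)*(a + 2)*(a - 5)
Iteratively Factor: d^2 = (d)*(d)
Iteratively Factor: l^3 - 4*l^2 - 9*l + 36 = (l - 4)*(l^2 - 9) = (l - 4)*(l - 3)*(l + 3)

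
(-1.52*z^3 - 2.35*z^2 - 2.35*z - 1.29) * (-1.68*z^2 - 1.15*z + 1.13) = 2.5536*z^5 + 5.696*z^4 + 4.9329*z^3 + 2.2142*z^2 - 1.172*z - 1.4577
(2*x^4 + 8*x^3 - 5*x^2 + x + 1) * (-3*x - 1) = -6*x^5 - 26*x^4 + 7*x^3 + 2*x^2 - 4*x - 1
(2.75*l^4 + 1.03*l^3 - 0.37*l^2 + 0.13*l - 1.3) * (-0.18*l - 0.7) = -0.495*l^5 - 2.1104*l^4 - 0.6544*l^3 + 0.2356*l^2 + 0.143*l + 0.91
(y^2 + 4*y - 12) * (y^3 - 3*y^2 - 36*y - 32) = y^5 + y^4 - 60*y^3 - 140*y^2 + 304*y + 384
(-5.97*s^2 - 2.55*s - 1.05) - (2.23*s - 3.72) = -5.97*s^2 - 4.78*s + 2.67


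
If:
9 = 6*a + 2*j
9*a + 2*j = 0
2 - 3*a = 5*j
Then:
No Solution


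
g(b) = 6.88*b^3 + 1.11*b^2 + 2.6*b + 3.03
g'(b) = 20.64*b^2 + 2.22*b + 2.6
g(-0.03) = 2.95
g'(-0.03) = 2.55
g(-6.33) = -1713.97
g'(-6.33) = 815.57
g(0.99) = 13.37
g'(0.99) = 25.03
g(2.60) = 138.22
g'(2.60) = 147.90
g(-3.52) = -292.43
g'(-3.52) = 250.52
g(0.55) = 5.94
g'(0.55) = 10.06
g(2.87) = 182.28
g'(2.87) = 178.98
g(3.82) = 412.67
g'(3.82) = 312.27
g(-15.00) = -23006.22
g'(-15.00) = 4613.30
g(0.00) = 3.03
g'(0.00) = 2.60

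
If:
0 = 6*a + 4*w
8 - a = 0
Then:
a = 8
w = -12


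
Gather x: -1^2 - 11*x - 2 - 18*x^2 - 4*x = -18*x^2 - 15*x - 3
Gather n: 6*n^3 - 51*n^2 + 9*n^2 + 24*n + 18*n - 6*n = 6*n^3 - 42*n^2 + 36*n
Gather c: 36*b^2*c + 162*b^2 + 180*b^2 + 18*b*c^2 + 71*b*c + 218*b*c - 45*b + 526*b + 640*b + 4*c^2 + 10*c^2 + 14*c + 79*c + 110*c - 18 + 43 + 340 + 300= 342*b^2 + 1121*b + c^2*(18*b + 14) + c*(36*b^2 + 289*b + 203) + 665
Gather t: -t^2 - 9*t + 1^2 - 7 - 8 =-t^2 - 9*t - 14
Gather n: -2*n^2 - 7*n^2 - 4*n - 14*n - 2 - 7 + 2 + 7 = -9*n^2 - 18*n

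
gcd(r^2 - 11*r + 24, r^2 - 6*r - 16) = r - 8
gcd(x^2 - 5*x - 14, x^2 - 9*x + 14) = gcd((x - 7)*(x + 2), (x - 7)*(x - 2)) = x - 7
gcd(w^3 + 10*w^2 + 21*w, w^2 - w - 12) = w + 3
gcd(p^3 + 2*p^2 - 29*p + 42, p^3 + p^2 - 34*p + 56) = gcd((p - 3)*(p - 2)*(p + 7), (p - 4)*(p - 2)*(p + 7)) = p^2 + 5*p - 14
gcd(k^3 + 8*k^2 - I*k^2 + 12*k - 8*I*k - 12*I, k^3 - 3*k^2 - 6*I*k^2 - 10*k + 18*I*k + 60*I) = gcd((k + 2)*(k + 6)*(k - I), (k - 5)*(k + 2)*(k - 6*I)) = k + 2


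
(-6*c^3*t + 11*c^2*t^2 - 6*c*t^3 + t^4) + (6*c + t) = -6*c^3*t + 11*c^2*t^2 - 6*c*t^3 + 6*c + t^4 + t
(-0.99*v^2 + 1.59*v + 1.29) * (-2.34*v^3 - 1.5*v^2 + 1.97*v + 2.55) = 2.3166*v^5 - 2.2356*v^4 - 7.3539*v^3 - 1.3272*v^2 + 6.5958*v + 3.2895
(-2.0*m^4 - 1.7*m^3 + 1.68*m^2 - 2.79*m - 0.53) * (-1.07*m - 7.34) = 2.14*m^5 + 16.499*m^4 + 10.6804*m^3 - 9.3459*m^2 + 21.0457*m + 3.8902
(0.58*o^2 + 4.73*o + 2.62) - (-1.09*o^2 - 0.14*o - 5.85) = 1.67*o^2 + 4.87*o + 8.47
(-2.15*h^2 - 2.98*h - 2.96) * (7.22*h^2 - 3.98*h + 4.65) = -15.523*h^4 - 12.9586*h^3 - 19.5083*h^2 - 2.0762*h - 13.764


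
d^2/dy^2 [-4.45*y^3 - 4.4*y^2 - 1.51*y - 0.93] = -26.7*y - 8.8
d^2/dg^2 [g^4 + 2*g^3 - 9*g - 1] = 12*g*(g + 1)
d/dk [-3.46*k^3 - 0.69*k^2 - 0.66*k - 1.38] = -10.38*k^2 - 1.38*k - 0.66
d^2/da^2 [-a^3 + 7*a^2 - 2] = 14 - 6*a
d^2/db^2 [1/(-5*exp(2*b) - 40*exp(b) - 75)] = 4*((exp(b) + 2)*(exp(2*b) + 8*exp(b) + 15) - 2*(exp(b) + 4)^2*exp(b))*exp(b)/(5*(exp(2*b) + 8*exp(b) + 15)^3)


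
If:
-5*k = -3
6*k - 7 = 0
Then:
No Solution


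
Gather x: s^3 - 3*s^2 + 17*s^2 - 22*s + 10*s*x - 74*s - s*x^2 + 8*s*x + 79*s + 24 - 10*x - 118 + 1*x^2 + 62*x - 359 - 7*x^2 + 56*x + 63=s^3 + 14*s^2 - 17*s + x^2*(-s - 6) + x*(18*s + 108) - 390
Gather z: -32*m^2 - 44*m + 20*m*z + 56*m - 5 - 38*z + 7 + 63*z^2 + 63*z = -32*m^2 + 12*m + 63*z^2 + z*(20*m + 25) + 2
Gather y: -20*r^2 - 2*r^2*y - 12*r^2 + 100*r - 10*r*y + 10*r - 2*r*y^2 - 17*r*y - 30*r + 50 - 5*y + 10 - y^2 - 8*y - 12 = -32*r^2 + 80*r + y^2*(-2*r - 1) + y*(-2*r^2 - 27*r - 13) + 48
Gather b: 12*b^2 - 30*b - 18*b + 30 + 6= 12*b^2 - 48*b + 36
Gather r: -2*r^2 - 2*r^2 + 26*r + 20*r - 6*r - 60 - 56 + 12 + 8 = -4*r^2 + 40*r - 96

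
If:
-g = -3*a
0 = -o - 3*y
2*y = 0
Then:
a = g/3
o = 0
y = 0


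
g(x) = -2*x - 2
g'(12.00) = -2.00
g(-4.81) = 7.62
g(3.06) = -8.12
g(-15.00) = 28.00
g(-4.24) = 6.48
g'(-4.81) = -2.00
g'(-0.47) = -2.00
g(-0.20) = -1.60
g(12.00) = -26.00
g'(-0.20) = -2.00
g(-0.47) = -1.06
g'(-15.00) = -2.00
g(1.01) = -4.02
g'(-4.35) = -2.00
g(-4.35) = 6.70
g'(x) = -2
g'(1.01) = -2.00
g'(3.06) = -2.00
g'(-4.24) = -2.00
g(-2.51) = 3.02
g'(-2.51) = -2.00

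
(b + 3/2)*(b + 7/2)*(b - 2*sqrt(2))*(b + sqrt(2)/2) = b^4 - 3*sqrt(2)*b^3/2 + 5*b^3 - 15*sqrt(2)*b^2/2 + 13*b^2/4 - 63*sqrt(2)*b/8 - 10*b - 21/2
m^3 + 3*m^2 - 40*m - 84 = (m - 6)*(m + 2)*(m + 7)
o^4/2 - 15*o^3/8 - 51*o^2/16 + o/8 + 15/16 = (o/2 + 1/2)*(o - 5)*(o - 1/2)*(o + 3/4)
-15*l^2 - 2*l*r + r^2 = (-5*l + r)*(3*l + r)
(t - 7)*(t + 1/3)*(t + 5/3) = t^3 - 5*t^2 - 121*t/9 - 35/9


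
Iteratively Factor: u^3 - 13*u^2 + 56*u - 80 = (u - 5)*(u^2 - 8*u + 16) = (u - 5)*(u - 4)*(u - 4)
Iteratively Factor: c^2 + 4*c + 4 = (c + 2)*(c + 2)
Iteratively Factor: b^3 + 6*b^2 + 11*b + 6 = (b + 1)*(b^2 + 5*b + 6) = (b + 1)*(b + 2)*(b + 3)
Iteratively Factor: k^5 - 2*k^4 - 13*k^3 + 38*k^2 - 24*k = (k - 1)*(k^4 - k^3 - 14*k^2 + 24*k) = (k - 2)*(k - 1)*(k^3 + k^2 - 12*k) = (k - 3)*(k - 2)*(k - 1)*(k^2 + 4*k) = (k - 3)*(k - 2)*(k - 1)*(k + 4)*(k)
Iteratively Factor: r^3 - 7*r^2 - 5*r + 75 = (r + 3)*(r^2 - 10*r + 25) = (r - 5)*(r + 3)*(r - 5)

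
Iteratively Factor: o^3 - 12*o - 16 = (o + 2)*(o^2 - 2*o - 8) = (o - 4)*(o + 2)*(o + 2)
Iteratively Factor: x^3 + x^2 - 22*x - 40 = (x + 2)*(x^2 - x - 20) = (x - 5)*(x + 2)*(x + 4)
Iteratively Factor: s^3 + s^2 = (s)*(s^2 + s) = s^2*(s + 1)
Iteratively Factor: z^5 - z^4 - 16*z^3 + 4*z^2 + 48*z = (z + 3)*(z^4 - 4*z^3 - 4*z^2 + 16*z) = (z + 2)*(z + 3)*(z^3 - 6*z^2 + 8*z) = (z - 2)*(z + 2)*(z + 3)*(z^2 - 4*z) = (z - 4)*(z - 2)*(z + 2)*(z + 3)*(z)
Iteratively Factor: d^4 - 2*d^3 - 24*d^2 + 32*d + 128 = (d - 4)*(d^3 + 2*d^2 - 16*d - 32) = (d - 4)^2*(d^2 + 6*d + 8) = (d - 4)^2*(d + 4)*(d + 2)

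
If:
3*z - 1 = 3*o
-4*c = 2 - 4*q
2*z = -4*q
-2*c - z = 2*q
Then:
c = 0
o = -4/3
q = 1/2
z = -1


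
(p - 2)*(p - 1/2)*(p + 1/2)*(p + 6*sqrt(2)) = p^4 - 2*p^3 + 6*sqrt(2)*p^3 - 12*sqrt(2)*p^2 - p^2/4 - 3*sqrt(2)*p/2 + p/2 + 3*sqrt(2)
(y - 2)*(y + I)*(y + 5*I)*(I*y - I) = I*y^4 - 6*y^3 - 3*I*y^3 + 18*y^2 - 3*I*y^2 - 12*y + 15*I*y - 10*I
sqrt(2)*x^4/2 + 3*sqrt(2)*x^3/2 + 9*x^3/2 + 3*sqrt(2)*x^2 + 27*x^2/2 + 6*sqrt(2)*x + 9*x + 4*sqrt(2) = (x/2 + 1)*(x + 1)*(x + 4*sqrt(2))*(sqrt(2)*x + 1)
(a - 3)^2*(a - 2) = a^3 - 8*a^2 + 21*a - 18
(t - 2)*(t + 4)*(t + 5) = t^3 + 7*t^2 + 2*t - 40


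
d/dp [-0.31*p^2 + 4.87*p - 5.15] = 4.87 - 0.62*p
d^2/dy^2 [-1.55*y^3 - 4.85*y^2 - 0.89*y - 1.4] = -9.3*y - 9.7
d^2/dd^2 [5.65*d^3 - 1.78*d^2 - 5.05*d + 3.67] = 33.9*d - 3.56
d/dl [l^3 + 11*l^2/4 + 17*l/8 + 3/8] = 3*l^2 + 11*l/2 + 17/8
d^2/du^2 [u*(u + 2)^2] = 6*u + 8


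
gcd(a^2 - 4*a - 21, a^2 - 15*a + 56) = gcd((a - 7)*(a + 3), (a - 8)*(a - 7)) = a - 7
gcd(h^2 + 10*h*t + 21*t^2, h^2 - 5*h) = 1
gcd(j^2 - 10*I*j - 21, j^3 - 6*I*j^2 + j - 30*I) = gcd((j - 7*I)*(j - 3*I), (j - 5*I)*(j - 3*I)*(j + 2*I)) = j - 3*I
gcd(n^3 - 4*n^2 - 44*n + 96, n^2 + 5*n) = 1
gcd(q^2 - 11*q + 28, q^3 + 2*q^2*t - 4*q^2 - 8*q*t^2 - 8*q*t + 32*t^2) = q - 4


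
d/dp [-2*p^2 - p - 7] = -4*p - 1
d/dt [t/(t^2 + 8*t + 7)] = (7 - t^2)/(t^4 + 16*t^3 + 78*t^2 + 112*t + 49)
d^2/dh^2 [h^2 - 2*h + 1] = 2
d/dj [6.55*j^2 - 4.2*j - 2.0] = 13.1*j - 4.2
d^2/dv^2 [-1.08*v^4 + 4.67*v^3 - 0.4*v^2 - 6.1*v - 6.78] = -12.96*v^2 + 28.02*v - 0.8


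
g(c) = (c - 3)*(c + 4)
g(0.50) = -11.25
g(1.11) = -9.66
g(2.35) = -4.13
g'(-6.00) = -11.00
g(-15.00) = 198.00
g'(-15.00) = -29.00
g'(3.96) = 8.92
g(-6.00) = 18.00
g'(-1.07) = -1.14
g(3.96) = 7.64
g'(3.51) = 8.02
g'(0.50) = 2.00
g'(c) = 2*c + 1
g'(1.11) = 3.22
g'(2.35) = 5.70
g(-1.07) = -11.93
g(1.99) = -6.05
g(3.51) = 3.83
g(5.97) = 29.61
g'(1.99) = 4.98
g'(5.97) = 12.94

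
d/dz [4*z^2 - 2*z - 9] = 8*z - 2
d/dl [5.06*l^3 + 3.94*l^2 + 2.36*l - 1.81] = 15.18*l^2 + 7.88*l + 2.36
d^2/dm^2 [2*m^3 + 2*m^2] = 12*m + 4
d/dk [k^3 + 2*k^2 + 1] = k*(3*k + 4)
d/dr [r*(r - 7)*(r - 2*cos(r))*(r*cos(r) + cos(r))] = r*(r - 7)*(r + 1)*(sin(2*r) + cos(r)) - r*(r - 7)*(r - 2*cos(r))*(r*sin(r) - sqrt(2)*cos(r + pi/4)) + r*(r + 1)*(r - 2*cos(r))*cos(r) + (r - 7)*(r + 1)*(r - 2*cos(r))*cos(r)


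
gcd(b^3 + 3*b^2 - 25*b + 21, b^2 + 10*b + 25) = 1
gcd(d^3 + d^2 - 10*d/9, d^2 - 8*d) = d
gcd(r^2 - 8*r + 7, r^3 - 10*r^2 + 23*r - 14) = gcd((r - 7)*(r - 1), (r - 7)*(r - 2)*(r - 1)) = r^2 - 8*r + 7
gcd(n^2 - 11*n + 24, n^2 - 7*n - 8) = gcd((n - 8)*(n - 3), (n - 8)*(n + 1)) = n - 8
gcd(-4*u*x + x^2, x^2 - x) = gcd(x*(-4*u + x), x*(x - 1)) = x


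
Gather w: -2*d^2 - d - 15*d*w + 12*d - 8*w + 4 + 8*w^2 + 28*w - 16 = -2*d^2 + 11*d + 8*w^2 + w*(20 - 15*d) - 12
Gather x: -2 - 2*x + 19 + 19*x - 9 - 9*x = 8*x + 8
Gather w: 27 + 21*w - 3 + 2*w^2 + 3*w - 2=2*w^2 + 24*w + 22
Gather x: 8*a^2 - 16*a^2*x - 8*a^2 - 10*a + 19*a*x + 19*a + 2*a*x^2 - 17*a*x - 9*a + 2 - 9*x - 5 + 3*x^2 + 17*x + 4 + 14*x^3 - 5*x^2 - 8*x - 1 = 14*x^3 + x^2*(2*a - 2) + x*(-16*a^2 + 2*a)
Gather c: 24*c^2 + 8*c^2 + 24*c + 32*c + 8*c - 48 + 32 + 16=32*c^2 + 64*c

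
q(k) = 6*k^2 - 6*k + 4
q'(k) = 12*k - 6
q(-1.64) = 29.98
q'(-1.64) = -25.68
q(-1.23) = 20.46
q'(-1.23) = -20.76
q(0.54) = 2.51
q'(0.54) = 0.48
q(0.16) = 3.19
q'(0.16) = -4.08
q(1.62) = 10.03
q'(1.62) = 13.44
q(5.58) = 157.34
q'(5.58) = 60.96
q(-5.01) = 184.66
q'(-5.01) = -66.12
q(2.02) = 16.36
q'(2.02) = 18.24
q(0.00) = 4.00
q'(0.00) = -6.00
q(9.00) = 436.00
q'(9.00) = 102.00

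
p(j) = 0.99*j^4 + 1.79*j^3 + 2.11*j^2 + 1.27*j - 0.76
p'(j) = 3.96*j^3 + 5.37*j^2 + 4.22*j + 1.27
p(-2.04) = 7.38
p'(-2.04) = -18.61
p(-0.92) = -0.83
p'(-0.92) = -1.15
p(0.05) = -0.69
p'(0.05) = 1.49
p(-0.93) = -0.82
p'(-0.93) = -1.20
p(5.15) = 1002.65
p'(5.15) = 706.33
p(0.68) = 1.85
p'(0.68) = 7.87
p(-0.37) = -1.01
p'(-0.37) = 0.24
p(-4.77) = 359.44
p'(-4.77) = -326.46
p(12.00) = 23940.08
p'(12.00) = 7668.07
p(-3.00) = 46.28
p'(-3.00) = -69.98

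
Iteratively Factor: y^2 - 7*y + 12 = (y - 4)*(y - 3)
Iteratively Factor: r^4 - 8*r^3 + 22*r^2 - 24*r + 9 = (r - 3)*(r^3 - 5*r^2 + 7*r - 3) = (r - 3)^2*(r^2 - 2*r + 1) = (r - 3)^2*(r - 1)*(r - 1)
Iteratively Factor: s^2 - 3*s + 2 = (s - 1)*(s - 2)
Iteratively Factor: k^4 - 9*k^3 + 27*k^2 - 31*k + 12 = (k - 4)*(k^3 - 5*k^2 + 7*k - 3) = (k - 4)*(k - 1)*(k^2 - 4*k + 3) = (k - 4)*(k - 3)*(k - 1)*(k - 1)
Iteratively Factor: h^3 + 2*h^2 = (h)*(h^2 + 2*h) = h*(h + 2)*(h)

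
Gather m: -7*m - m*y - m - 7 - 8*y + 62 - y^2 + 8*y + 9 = m*(-y - 8) - y^2 + 64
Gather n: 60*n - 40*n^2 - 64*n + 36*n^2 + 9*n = -4*n^2 + 5*n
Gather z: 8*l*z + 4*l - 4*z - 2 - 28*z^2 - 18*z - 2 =4*l - 28*z^2 + z*(8*l - 22) - 4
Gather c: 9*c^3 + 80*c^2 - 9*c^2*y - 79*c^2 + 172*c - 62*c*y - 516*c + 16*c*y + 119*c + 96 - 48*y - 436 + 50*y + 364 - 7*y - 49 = 9*c^3 + c^2*(1 - 9*y) + c*(-46*y - 225) - 5*y - 25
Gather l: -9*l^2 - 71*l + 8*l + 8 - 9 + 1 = -9*l^2 - 63*l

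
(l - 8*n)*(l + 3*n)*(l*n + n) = l^3*n - 5*l^2*n^2 + l^2*n - 24*l*n^3 - 5*l*n^2 - 24*n^3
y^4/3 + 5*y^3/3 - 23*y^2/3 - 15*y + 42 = (y/3 + 1)*(y - 3)*(y - 2)*(y + 7)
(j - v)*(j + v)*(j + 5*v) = j^3 + 5*j^2*v - j*v^2 - 5*v^3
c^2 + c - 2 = (c - 1)*(c + 2)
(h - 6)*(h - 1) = h^2 - 7*h + 6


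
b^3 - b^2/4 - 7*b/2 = b*(b - 2)*(b + 7/4)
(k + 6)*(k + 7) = k^2 + 13*k + 42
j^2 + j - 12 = (j - 3)*(j + 4)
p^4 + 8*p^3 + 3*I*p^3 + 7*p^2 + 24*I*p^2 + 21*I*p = p*(p + 1)*(p + 7)*(p + 3*I)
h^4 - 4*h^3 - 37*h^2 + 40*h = h*(h - 8)*(h - 1)*(h + 5)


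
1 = 1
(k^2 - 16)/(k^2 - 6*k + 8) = (k + 4)/(k - 2)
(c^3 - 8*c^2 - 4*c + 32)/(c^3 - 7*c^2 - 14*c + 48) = (c + 2)/(c + 3)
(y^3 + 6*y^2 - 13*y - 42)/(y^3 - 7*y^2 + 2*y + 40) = (y^2 + 4*y - 21)/(y^2 - 9*y + 20)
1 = 1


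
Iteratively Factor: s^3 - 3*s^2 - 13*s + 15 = (s - 1)*(s^2 - 2*s - 15) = (s - 5)*(s - 1)*(s + 3)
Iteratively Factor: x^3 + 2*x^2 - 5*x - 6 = (x - 2)*(x^2 + 4*x + 3) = (x - 2)*(x + 1)*(x + 3)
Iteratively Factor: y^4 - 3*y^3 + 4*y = (y)*(y^3 - 3*y^2 + 4) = y*(y - 2)*(y^2 - y - 2) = y*(y - 2)^2*(y + 1)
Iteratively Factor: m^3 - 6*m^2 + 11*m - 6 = (m - 1)*(m^2 - 5*m + 6) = (m - 2)*(m - 1)*(m - 3)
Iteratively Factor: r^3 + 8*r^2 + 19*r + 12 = (r + 3)*(r^2 + 5*r + 4) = (r + 3)*(r + 4)*(r + 1)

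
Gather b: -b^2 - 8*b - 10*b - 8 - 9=-b^2 - 18*b - 17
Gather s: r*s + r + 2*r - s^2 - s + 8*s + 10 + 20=3*r - s^2 + s*(r + 7) + 30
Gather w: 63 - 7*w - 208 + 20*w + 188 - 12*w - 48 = w - 5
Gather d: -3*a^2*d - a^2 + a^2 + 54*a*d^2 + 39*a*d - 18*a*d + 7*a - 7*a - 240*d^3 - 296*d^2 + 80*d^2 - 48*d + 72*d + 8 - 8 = -240*d^3 + d^2*(54*a - 216) + d*(-3*a^2 + 21*a + 24)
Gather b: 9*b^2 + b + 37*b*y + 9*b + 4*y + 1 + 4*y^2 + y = 9*b^2 + b*(37*y + 10) + 4*y^2 + 5*y + 1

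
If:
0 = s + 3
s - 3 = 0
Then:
No Solution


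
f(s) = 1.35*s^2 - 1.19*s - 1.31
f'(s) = 2.7*s - 1.19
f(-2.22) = 7.99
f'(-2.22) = -7.18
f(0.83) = -1.37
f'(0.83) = 1.05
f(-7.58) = 85.28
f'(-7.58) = -21.66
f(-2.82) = 12.78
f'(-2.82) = -8.80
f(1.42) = -0.28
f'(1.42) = 2.64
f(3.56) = 11.56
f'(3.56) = 8.42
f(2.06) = 1.97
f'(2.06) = 4.37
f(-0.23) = -0.96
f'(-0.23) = -1.81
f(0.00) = -1.31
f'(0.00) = -1.19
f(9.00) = 97.33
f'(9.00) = 23.11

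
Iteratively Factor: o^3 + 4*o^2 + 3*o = (o + 3)*(o^2 + o) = o*(o + 3)*(o + 1)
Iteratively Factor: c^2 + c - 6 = (c - 2)*(c + 3)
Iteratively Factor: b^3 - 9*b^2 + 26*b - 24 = (b - 3)*(b^2 - 6*b + 8) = (b - 3)*(b - 2)*(b - 4)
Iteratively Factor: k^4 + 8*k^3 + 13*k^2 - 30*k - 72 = (k + 4)*(k^3 + 4*k^2 - 3*k - 18) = (k + 3)*(k + 4)*(k^2 + k - 6) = (k - 2)*(k + 3)*(k + 4)*(k + 3)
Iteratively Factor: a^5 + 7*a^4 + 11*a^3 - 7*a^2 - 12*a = (a - 1)*(a^4 + 8*a^3 + 19*a^2 + 12*a) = (a - 1)*(a + 4)*(a^3 + 4*a^2 + 3*a) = (a - 1)*(a + 3)*(a + 4)*(a^2 + a) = a*(a - 1)*(a + 3)*(a + 4)*(a + 1)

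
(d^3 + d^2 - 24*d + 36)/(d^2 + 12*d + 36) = (d^2 - 5*d + 6)/(d + 6)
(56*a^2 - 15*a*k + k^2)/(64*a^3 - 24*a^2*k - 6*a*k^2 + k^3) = (7*a - k)/(8*a^2 - 2*a*k - k^2)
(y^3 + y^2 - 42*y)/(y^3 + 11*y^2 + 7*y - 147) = y*(y - 6)/(y^2 + 4*y - 21)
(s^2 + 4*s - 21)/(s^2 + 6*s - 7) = (s - 3)/(s - 1)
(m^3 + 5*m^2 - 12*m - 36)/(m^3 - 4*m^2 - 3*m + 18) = (m + 6)/(m - 3)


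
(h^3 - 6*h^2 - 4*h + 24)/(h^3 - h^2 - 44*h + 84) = (h + 2)/(h + 7)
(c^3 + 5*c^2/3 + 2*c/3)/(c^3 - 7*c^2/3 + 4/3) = c*(c + 1)/(c^2 - 3*c + 2)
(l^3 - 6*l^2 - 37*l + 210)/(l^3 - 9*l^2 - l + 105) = (l + 6)/(l + 3)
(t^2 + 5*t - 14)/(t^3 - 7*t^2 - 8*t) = (-t^2 - 5*t + 14)/(t*(-t^2 + 7*t + 8))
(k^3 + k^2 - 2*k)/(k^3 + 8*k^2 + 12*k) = (k - 1)/(k + 6)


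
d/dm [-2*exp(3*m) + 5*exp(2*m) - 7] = (10 - 6*exp(m))*exp(2*m)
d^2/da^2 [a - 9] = 0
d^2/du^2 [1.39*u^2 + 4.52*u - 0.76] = 2.78000000000000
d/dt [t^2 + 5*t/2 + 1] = 2*t + 5/2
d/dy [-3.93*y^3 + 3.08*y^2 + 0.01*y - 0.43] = -11.79*y^2 + 6.16*y + 0.01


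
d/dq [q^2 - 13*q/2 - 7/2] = 2*q - 13/2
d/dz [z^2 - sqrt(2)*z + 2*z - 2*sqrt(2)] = 2*z - sqrt(2) + 2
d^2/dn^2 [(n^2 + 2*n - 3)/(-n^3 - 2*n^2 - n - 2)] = 2*(-n^6 - 6*n^5 + 9*n^4 + 58*n^3 + 81*n^2 + 24*n - 9)/(n^9 + 6*n^8 + 15*n^7 + 26*n^6 + 39*n^5 + 42*n^4 + 37*n^3 + 30*n^2 + 12*n + 8)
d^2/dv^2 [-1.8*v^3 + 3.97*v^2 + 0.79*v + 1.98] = 7.94 - 10.8*v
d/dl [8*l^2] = 16*l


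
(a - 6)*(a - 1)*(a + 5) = a^3 - 2*a^2 - 29*a + 30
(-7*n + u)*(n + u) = -7*n^2 - 6*n*u + u^2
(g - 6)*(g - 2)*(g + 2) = g^3 - 6*g^2 - 4*g + 24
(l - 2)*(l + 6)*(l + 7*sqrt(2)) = l^3 + 4*l^2 + 7*sqrt(2)*l^2 - 12*l + 28*sqrt(2)*l - 84*sqrt(2)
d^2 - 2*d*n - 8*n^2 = (d - 4*n)*(d + 2*n)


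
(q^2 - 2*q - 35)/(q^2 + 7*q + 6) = (q^2 - 2*q - 35)/(q^2 + 7*q + 6)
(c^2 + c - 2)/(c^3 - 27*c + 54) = (c^2 + c - 2)/(c^3 - 27*c + 54)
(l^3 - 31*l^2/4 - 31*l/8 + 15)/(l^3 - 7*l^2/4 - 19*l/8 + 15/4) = (l - 8)/(l - 2)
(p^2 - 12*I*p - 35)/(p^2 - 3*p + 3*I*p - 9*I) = (p^2 - 12*I*p - 35)/(p^2 + 3*p*(-1 + I) - 9*I)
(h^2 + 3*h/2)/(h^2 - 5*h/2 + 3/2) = h*(2*h + 3)/(2*h^2 - 5*h + 3)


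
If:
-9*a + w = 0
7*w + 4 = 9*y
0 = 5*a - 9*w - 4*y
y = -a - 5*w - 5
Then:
No Solution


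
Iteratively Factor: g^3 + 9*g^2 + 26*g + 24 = (g + 2)*(g^2 + 7*g + 12) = (g + 2)*(g + 3)*(g + 4)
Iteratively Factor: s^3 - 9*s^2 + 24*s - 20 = (s - 5)*(s^2 - 4*s + 4) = (s - 5)*(s - 2)*(s - 2)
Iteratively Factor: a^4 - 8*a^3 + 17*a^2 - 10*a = (a)*(a^3 - 8*a^2 + 17*a - 10) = a*(a - 2)*(a^2 - 6*a + 5) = a*(a - 5)*(a - 2)*(a - 1)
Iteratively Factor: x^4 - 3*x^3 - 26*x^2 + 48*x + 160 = (x - 5)*(x^3 + 2*x^2 - 16*x - 32) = (x - 5)*(x + 2)*(x^2 - 16) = (x - 5)*(x + 2)*(x + 4)*(x - 4)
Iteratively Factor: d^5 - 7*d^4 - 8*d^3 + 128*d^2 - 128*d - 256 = (d - 4)*(d^4 - 3*d^3 - 20*d^2 + 48*d + 64) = (d - 4)*(d + 1)*(d^3 - 4*d^2 - 16*d + 64) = (d - 4)*(d + 1)*(d + 4)*(d^2 - 8*d + 16) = (d - 4)^2*(d + 1)*(d + 4)*(d - 4)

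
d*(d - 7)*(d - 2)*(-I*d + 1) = -I*d^4 + d^3 + 9*I*d^3 - 9*d^2 - 14*I*d^2 + 14*d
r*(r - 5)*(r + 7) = r^3 + 2*r^2 - 35*r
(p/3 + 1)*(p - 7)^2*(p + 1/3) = p^4/3 - 32*p^3/9 + 10*p^2/9 + 448*p/9 + 49/3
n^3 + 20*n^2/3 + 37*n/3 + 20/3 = (n + 1)*(n + 5/3)*(n + 4)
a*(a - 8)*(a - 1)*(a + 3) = a^4 - 6*a^3 - 19*a^2 + 24*a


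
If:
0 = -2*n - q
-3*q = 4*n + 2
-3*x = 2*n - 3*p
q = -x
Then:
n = 1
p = 8/3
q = -2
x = 2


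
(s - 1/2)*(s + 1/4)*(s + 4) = s^3 + 15*s^2/4 - 9*s/8 - 1/2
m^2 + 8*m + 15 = (m + 3)*(m + 5)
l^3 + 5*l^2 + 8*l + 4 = (l + 1)*(l + 2)^2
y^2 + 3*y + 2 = (y + 1)*(y + 2)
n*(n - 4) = n^2 - 4*n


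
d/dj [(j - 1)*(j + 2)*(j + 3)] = 3*j^2 + 8*j + 1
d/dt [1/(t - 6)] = -1/(t - 6)^2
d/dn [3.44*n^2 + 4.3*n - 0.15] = 6.88*n + 4.3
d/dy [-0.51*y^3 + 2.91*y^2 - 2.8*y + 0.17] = -1.53*y^2 + 5.82*y - 2.8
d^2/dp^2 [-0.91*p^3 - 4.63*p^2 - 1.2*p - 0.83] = -5.46*p - 9.26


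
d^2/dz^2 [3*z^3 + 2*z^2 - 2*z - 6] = 18*z + 4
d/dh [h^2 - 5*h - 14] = 2*h - 5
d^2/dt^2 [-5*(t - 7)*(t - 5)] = -10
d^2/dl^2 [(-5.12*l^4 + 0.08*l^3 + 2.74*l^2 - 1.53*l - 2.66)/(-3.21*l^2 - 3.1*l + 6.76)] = (105.513984*l^6 + 305.69472*l^5 - 371.392512*l^4 - 1635.66303*l^3 + 2625.431436*l^2 + 336.08544*l - 19.730416)/(33.076161*l^6 + 95.82813*l^5 - 116.422848*l^4 - 373.82156*l^3 + 245.177088*l^2 + 424.98768*l - 308.915776)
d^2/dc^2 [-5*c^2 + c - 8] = -10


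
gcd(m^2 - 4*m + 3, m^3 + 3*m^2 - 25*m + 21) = m^2 - 4*m + 3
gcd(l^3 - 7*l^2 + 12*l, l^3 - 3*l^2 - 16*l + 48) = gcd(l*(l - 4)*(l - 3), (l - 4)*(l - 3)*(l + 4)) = l^2 - 7*l + 12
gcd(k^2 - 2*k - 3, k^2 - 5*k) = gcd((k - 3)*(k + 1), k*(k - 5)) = 1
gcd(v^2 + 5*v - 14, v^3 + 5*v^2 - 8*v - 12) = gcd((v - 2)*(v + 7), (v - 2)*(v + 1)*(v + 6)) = v - 2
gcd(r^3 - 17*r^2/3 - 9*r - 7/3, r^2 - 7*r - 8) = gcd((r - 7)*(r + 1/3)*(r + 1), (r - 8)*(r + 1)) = r + 1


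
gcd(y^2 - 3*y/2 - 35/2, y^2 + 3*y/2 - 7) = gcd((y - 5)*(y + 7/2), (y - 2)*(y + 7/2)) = y + 7/2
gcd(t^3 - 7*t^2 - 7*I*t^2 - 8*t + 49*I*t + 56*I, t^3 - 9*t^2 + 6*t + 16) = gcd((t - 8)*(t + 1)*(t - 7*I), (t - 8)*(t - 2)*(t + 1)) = t^2 - 7*t - 8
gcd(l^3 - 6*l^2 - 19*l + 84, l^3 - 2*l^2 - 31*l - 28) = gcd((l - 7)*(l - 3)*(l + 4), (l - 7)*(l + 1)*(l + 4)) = l^2 - 3*l - 28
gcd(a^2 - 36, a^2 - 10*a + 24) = a - 6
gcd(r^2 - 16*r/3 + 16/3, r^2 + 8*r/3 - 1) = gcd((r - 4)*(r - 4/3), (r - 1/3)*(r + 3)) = 1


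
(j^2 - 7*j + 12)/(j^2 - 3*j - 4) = (j - 3)/(j + 1)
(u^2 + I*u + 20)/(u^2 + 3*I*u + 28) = (u + 5*I)/(u + 7*I)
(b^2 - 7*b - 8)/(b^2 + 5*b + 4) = (b - 8)/(b + 4)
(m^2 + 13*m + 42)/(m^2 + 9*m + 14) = (m + 6)/(m + 2)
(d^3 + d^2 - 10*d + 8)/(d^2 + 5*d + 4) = (d^2 - 3*d + 2)/(d + 1)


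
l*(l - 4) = l^2 - 4*l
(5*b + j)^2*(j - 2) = 25*b^2*j - 50*b^2 + 10*b*j^2 - 20*b*j + j^3 - 2*j^2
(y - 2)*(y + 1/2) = y^2 - 3*y/2 - 1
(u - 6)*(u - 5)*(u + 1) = u^3 - 10*u^2 + 19*u + 30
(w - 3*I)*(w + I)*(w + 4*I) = w^3 + 2*I*w^2 + 11*w + 12*I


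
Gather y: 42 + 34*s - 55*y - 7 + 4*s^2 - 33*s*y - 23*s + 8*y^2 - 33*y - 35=4*s^2 + 11*s + 8*y^2 + y*(-33*s - 88)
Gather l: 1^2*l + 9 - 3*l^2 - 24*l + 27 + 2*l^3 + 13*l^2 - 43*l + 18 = 2*l^3 + 10*l^2 - 66*l + 54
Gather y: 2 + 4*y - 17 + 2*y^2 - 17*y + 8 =2*y^2 - 13*y - 7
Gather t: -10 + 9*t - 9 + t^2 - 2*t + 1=t^2 + 7*t - 18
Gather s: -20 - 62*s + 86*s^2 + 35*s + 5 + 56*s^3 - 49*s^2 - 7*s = 56*s^3 + 37*s^2 - 34*s - 15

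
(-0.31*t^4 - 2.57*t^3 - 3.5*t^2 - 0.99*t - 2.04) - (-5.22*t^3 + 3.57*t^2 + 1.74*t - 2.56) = -0.31*t^4 + 2.65*t^3 - 7.07*t^2 - 2.73*t + 0.52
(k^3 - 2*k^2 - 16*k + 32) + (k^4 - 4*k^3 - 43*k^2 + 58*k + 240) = k^4 - 3*k^3 - 45*k^2 + 42*k + 272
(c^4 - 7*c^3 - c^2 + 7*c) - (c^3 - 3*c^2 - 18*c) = c^4 - 8*c^3 + 2*c^2 + 25*c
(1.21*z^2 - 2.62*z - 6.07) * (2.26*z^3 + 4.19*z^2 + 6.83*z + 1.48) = 2.7346*z^5 - 0.851299999999999*z^4 - 16.4317*z^3 - 41.5371*z^2 - 45.3357*z - 8.9836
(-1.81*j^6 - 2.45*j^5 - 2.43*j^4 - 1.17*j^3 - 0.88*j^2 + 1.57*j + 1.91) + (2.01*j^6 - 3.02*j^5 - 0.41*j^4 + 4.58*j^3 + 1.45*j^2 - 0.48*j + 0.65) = 0.2*j^6 - 5.47*j^5 - 2.84*j^4 + 3.41*j^3 + 0.57*j^2 + 1.09*j + 2.56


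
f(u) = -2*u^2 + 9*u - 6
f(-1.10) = -18.32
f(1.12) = 1.57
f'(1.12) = 4.52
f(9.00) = -87.00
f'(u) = 9 - 4*u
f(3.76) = -0.44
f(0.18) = -4.44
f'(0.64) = 6.44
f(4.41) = -5.21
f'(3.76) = -6.04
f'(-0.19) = 9.76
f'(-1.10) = 13.40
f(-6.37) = -144.48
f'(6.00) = -15.00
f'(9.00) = -27.00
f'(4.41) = -8.64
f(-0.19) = -7.78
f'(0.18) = 8.28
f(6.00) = -24.00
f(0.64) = -1.06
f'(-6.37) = 34.48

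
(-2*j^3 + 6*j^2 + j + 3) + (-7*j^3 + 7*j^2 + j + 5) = -9*j^3 + 13*j^2 + 2*j + 8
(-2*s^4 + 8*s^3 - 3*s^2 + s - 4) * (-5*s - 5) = 10*s^5 - 30*s^4 - 25*s^3 + 10*s^2 + 15*s + 20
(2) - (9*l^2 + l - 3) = -9*l^2 - l + 5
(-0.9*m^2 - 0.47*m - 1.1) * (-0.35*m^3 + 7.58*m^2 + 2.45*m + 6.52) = 0.315*m^5 - 6.6575*m^4 - 5.3826*m^3 - 15.3575*m^2 - 5.7594*m - 7.172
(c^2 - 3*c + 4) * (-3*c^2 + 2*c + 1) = -3*c^4 + 11*c^3 - 17*c^2 + 5*c + 4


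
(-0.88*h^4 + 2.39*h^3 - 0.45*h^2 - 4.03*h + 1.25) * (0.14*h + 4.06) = -0.1232*h^5 - 3.2382*h^4 + 9.6404*h^3 - 2.3912*h^2 - 16.1868*h + 5.075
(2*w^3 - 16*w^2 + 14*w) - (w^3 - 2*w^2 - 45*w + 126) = w^3 - 14*w^2 + 59*w - 126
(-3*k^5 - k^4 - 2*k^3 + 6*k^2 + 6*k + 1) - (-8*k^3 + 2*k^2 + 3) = -3*k^5 - k^4 + 6*k^3 + 4*k^2 + 6*k - 2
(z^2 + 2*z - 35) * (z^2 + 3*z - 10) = z^4 + 5*z^3 - 39*z^2 - 125*z + 350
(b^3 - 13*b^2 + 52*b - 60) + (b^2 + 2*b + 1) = b^3 - 12*b^2 + 54*b - 59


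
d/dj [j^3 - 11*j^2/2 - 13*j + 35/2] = 3*j^2 - 11*j - 13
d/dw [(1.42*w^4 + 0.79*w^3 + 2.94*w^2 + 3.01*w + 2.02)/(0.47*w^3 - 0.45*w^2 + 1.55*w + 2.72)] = (0.6674*w^6 - 1.278*w^5 + 4.8657*w^4 + 15.0692*w^3 + 9.5097*w^2 + 17.8116*w + 5.0562)/(0.2209*w^6 - 0.423*w^5 + 1.6595*w^4 + 1.1618*w^3 - 0.0455000000000001*w^2 + 8.432*w + 7.3984)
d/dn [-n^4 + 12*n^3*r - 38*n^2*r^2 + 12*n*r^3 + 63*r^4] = -4*n^3 + 36*n^2*r - 76*n*r^2 + 12*r^3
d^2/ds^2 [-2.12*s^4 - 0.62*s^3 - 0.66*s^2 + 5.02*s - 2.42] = -25.44*s^2 - 3.72*s - 1.32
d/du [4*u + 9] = 4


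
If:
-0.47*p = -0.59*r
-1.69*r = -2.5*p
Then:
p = 0.00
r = 0.00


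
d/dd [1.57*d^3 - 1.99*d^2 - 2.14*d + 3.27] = 4.71*d^2 - 3.98*d - 2.14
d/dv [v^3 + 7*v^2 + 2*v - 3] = 3*v^2 + 14*v + 2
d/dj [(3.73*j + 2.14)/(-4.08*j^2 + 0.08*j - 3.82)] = (15.2184*j^2 + 17.4624*j - 14.4198)/(16.6464*j^4 - 0.6528*j^3 + 31.1776*j^2 - 0.6112*j + 14.5924)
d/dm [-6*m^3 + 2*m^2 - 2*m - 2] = -18*m^2 + 4*m - 2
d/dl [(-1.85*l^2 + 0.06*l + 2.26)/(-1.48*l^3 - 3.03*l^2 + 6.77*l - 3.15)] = (-2.738*l^4 + 0.177599999999998*l^3 - 2.3083*l^2 + 25.3506*l - 15.4892)/(2.1904*l^6 + 8.9688*l^5 - 10.8583*l^4 - 31.7022*l^3 + 64.9219*l^2 - 42.651*l + 9.9225)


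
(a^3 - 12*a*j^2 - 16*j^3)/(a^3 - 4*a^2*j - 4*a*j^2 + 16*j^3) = (a + 2*j)/(a - 2*j)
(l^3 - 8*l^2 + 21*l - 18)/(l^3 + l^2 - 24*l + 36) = (l - 3)/(l + 6)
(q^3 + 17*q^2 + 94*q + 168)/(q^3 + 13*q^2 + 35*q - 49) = (q^2 + 10*q + 24)/(q^2 + 6*q - 7)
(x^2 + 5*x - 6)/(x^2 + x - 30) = (x - 1)/(x - 5)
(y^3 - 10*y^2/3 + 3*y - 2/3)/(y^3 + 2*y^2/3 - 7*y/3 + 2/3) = (y - 2)/(y + 2)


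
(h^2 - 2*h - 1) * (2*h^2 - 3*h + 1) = 2*h^4 - 7*h^3 + 5*h^2 + h - 1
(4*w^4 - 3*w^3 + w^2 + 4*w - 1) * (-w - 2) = -4*w^5 - 5*w^4 + 5*w^3 - 6*w^2 - 7*w + 2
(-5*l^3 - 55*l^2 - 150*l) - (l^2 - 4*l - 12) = -5*l^3 - 56*l^2 - 146*l + 12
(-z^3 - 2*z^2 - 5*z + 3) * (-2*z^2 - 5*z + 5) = 2*z^5 + 9*z^4 + 15*z^3 + 9*z^2 - 40*z + 15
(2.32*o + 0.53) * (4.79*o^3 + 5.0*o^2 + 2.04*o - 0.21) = 11.1128*o^4 + 14.1387*o^3 + 7.3828*o^2 + 0.594*o - 0.1113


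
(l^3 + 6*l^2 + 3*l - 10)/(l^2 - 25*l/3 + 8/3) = 3*(l^3 + 6*l^2 + 3*l - 10)/(3*l^2 - 25*l + 8)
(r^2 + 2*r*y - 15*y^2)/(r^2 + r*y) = (r^2 + 2*r*y - 15*y^2)/(r*(r + y))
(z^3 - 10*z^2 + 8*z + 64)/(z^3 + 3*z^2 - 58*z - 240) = (z^2 - 2*z - 8)/(z^2 + 11*z + 30)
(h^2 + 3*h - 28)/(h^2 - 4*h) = (h + 7)/h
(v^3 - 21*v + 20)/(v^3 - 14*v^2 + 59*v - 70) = (v^3 - 21*v + 20)/(v^3 - 14*v^2 + 59*v - 70)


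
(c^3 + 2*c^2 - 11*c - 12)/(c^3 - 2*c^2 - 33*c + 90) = (c^2 + 5*c + 4)/(c^2 + c - 30)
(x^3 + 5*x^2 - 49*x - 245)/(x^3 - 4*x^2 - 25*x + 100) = (x^2 - 49)/(x^2 - 9*x + 20)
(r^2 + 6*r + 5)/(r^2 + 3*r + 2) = (r + 5)/(r + 2)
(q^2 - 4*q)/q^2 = (q - 4)/q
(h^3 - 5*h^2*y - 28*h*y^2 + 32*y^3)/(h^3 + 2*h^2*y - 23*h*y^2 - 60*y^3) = (-h^2 + 9*h*y - 8*y^2)/(-h^2 + 2*h*y + 15*y^2)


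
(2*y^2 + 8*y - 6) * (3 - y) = -2*y^3 - 2*y^2 + 30*y - 18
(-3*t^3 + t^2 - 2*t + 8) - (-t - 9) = -3*t^3 + t^2 - t + 17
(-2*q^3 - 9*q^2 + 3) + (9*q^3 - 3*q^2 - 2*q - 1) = 7*q^3 - 12*q^2 - 2*q + 2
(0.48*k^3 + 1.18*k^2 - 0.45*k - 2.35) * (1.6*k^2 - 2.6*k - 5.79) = 0.768*k^5 + 0.64*k^4 - 6.5672*k^3 - 9.4222*k^2 + 8.7155*k + 13.6065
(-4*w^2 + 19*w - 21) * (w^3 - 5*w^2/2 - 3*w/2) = -4*w^5 + 29*w^4 - 125*w^3/2 + 24*w^2 + 63*w/2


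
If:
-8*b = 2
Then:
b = -1/4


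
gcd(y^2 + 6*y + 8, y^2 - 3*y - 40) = 1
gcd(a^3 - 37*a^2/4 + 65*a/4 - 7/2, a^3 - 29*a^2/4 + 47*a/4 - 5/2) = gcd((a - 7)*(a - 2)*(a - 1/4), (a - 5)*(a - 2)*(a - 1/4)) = a^2 - 9*a/4 + 1/2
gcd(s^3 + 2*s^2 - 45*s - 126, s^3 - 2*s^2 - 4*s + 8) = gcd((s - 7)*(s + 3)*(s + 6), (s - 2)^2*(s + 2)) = 1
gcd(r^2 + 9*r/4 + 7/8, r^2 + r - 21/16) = r + 7/4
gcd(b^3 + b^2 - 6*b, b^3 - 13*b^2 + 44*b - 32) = 1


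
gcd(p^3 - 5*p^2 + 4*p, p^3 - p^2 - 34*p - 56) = 1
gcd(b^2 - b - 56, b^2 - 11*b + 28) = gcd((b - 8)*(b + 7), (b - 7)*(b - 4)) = 1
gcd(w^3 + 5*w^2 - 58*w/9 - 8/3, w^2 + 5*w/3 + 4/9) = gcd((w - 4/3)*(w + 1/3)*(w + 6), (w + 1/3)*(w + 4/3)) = w + 1/3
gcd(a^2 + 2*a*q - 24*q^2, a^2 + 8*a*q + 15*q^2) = 1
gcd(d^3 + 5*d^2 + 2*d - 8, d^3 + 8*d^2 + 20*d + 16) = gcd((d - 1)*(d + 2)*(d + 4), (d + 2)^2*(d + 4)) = d^2 + 6*d + 8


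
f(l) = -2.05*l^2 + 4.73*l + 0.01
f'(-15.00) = 66.23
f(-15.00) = -532.19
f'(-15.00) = 66.23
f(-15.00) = -532.19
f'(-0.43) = 6.49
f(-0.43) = -2.40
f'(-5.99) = 29.29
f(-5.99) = -101.88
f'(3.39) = -9.17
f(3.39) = -7.51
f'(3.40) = -9.21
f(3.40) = -7.61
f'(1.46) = -1.26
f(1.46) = 2.55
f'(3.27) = -8.68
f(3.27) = -6.44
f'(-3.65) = 19.70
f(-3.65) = -44.57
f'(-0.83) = 8.13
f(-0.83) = -5.33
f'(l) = 4.73 - 4.1*l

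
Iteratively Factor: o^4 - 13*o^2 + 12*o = (o - 3)*(o^3 + 3*o^2 - 4*o) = (o - 3)*(o - 1)*(o^2 + 4*o) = o*(o - 3)*(o - 1)*(o + 4)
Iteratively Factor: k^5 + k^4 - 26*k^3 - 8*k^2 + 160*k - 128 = (k + 4)*(k^4 - 3*k^3 - 14*k^2 + 48*k - 32) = (k - 4)*(k + 4)*(k^3 + k^2 - 10*k + 8) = (k - 4)*(k - 1)*(k + 4)*(k^2 + 2*k - 8) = (k - 4)*(k - 2)*(k - 1)*(k + 4)*(k + 4)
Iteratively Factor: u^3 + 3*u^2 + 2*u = (u + 2)*(u^2 + u) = (u + 1)*(u + 2)*(u)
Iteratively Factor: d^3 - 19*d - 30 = (d + 2)*(d^2 - 2*d - 15) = (d + 2)*(d + 3)*(d - 5)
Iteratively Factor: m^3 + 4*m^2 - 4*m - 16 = (m - 2)*(m^2 + 6*m + 8) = (m - 2)*(m + 4)*(m + 2)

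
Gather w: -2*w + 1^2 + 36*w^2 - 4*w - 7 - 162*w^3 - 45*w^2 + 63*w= -162*w^3 - 9*w^2 + 57*w - 6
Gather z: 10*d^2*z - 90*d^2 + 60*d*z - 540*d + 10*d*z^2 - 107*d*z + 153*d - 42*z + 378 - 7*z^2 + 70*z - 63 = -90*d^2 - 387*d + z^2*(10*d - 7) + z*(10*d^2 - 47*d + 28) + 315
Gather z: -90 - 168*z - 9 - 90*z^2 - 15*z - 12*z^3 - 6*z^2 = -12*z^3 - 96*z^2 - 183*z - 99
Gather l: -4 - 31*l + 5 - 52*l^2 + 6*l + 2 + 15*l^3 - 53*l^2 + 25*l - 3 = 15*l^3 - 105*l^2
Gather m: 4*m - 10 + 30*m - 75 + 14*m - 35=48*m - 120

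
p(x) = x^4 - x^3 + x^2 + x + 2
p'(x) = 4*x^3 - 3*x^2 + 2*x + 1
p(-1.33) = 7.92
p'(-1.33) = -16.38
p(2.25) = 23.55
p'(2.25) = 35.88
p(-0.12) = 1.90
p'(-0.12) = 0.71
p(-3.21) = 148.34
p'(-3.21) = -168.64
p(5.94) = 1078.57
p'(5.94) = 745.37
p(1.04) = 4.17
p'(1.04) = 4.33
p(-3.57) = 219.11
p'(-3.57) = -226.37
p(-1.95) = 25.73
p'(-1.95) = -43.97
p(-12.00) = 22598.00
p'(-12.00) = -7367.00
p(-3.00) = 116.00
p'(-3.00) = -140.00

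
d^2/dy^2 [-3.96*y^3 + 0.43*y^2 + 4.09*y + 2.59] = 0.86 - 23.76*y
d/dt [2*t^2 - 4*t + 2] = 4*t - 4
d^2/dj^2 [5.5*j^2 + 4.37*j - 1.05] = 11.0000000000000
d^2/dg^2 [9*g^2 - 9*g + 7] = 18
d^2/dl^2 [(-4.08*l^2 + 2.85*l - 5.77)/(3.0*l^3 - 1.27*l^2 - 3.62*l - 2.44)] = (-73.4400000000001*l^6 + 153.9*l^5 - 954.1638*l^4 + 42.231114*l^3 + 646.337226*l^2 - 465.569868*l - 214.39296)/(27.0*l^9 - 34.29*l^8 - 83.2239*l^7 + 14.824817*l^6 + 156.201906*l^5 + 97.256208*l^4 - 61.161464*l^3 - 118.607424*l^2 - 64.656096*l - 14.526784)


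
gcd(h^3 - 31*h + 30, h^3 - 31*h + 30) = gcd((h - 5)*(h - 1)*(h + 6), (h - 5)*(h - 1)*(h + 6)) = h^3 - 31*h + 30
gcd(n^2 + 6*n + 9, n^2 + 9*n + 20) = 1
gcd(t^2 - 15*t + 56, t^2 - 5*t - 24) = t - 8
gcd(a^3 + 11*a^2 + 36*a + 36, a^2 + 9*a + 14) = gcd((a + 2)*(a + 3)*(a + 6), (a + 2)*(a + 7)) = a + 2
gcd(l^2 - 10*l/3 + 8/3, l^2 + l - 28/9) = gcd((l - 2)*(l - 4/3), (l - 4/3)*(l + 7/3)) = l - 4/3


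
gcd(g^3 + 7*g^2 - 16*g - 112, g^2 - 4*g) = g - 4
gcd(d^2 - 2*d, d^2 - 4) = d - 2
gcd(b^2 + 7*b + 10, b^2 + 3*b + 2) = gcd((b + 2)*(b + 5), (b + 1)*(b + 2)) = b + 2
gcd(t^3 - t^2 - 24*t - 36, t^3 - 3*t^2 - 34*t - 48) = t^2 + 5*t + 6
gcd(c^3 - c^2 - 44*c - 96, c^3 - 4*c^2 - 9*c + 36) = c + 3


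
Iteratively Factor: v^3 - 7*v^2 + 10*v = (v - 2)*(v^2 - 5*v) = (v - 5)*(v - 2)*(v)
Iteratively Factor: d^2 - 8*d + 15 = (d - 5)*(d - 3)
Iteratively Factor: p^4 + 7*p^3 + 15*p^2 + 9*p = (p + 1)*(p^3 + 6*p^2 + 9*p) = p*(p + 1)*(p^2 + 6*p + 9) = p*(p + 1)*(p + 3)*(p + 3)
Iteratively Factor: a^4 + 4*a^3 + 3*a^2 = (a + 3)*(a^3 + a^2) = a*(a + 3)*(a^2 + a) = a^2*(a + 3)*(a + 1)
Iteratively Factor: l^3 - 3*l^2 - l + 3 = (l - 3)*(l^2 - 1) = (l - 3)*(l + 1)*(l - 1)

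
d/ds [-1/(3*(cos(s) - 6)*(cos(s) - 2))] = 2*(4 - cos(s))*sin(s)/(3*(cos(s) - 6)^2*(cos(s) - 2)^2)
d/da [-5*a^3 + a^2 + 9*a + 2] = -15*a^2 + 2*a + 9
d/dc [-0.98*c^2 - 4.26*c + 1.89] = -1.96*c - 4.26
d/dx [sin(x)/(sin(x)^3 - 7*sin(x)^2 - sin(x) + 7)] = (-2*sin(x)^3 + 7*sin(x)^2 + 7)/((sin(x) - 7)^2*cos(x)^3)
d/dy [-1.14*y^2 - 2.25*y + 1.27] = -2.28*y - 2.25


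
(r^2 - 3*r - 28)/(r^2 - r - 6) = (-r^2 + 3*r + 28)/(-r^2 + r + 6)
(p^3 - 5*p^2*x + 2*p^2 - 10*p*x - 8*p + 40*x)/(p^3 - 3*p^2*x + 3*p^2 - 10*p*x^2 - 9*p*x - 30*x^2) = (p^2 + 2*p - 8)/(p^2 + 2*p*x + 3*p + 6*x)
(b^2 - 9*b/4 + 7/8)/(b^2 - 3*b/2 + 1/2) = (b - 7/4)/(b - 1)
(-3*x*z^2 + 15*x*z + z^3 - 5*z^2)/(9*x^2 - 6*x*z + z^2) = z*(5 - z)/(3*x - z)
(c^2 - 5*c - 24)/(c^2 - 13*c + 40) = (c + 3)/(c - 5)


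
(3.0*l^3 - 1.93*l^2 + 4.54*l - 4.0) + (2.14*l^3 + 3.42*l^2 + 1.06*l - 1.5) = 5.14*l^3 + 1.49*l^2 + 5.6*l - 5.5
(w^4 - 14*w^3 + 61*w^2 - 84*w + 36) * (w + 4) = w^5 - 10*w^4 + 5*w^3 + 160*w^2 - 300*w + 144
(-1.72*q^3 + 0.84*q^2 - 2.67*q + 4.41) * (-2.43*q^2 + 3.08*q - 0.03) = 4.1796*q^5 - 7.3388*q^4 + 9.1269*q^3 - 18.9651*q^2 + 13.6629*q - 0.1323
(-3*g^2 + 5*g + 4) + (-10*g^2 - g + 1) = -13*g^2 + 4*g + 5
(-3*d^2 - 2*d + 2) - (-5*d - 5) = -3*d^2 + 3*d + 7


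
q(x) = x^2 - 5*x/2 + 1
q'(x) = 2*x - 5/2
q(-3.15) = 18.80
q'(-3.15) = -8.80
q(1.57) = -0.46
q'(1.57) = 0.64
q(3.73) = 5.59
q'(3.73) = 4.96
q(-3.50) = 22.00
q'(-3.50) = -9.50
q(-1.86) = 9.11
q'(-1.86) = -6.22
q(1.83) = -0.23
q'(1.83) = 1.16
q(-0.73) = 3.36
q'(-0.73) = -3.96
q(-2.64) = 14.57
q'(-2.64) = -7.78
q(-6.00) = 52.00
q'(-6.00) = -14.50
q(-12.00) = 175.00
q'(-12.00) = -26.50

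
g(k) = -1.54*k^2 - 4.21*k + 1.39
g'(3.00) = -13.45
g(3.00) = -25.10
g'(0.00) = -4.21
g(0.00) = 1.39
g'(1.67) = -9.35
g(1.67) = -9.94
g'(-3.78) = 7.43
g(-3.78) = -4.70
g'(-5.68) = 13.28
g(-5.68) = -24.38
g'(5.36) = -20.72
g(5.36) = -65.42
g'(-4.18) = 8.66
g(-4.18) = -7.92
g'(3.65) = -15.45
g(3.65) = -34.49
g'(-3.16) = 5.52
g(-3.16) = -0.68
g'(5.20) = -20.23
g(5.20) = -62.14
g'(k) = -3.08*k - 4.21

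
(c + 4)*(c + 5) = c^2 + 9*c + 20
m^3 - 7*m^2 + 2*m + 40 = (m - 5)*(m - 4)*(m + 2)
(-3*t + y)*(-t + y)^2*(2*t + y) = -6*t^4 + 11*t^3*y - 3*t^2*y^2 - 3*t*y^3 + y^4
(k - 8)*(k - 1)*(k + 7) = k^3 - 2*k^2 - 55*k + 56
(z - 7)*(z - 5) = z^2 - 12*z + 35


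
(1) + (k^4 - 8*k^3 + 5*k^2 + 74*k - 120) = k^4 - 8*k^3 + 5*k^2 + 74*k - 119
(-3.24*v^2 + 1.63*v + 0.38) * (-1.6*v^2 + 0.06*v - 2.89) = 5.184*v^4 - 2.8024*v^3 + 8.8534*v^2 - 4.6879*v - 1.0982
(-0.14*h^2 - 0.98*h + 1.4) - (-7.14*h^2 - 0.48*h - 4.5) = 7.0*h^2 - 0.5*h + 5.9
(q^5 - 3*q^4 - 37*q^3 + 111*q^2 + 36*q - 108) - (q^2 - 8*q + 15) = q^5 - 3*q^4 - 37*q^3 + 110*q^2 + 44*q - 123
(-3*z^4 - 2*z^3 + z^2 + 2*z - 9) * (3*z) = -9*z^5 - 6*z^4 + 3*z^3 + 6*z^2 - 27*z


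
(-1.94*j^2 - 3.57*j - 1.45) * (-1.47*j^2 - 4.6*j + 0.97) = 2.8518*j^4 + 14.1719*j^3 + 16.6717*j^2 + 3.2071*j - 1.4065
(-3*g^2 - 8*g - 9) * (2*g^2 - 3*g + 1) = -6*g^4 - 7*g^3 + 3*g^2 + 19*g - 9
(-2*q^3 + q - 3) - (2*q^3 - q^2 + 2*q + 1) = -4*q^3 + q^2 - q - 4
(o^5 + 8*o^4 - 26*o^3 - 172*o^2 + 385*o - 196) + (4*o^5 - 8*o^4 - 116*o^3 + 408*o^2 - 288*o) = 5*o^5 - 142*o^3 + 236*o^2 + 97*o - 196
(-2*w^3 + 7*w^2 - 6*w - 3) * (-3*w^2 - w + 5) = 6*w^5 - 19*w^4 + w^3 + 50*w^2 - 27*w - 15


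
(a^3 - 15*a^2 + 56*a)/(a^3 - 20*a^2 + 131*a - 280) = a/(a - 5)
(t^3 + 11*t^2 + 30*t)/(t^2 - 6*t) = (t^2 + 11*t + 30)/(t - 6)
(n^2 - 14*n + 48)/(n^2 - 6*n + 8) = (n^2 - 14*n + 48)/(n^2 - 6*n + 8)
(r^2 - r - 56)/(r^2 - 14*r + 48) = (r + 7)/(r - 6)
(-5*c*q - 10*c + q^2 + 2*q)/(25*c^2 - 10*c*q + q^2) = (q + 2)/(-5*c + q)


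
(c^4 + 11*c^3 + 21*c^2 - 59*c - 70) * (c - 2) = c^5 + 9*c^4 - c^3 - 101*c^2 + 48*c + 140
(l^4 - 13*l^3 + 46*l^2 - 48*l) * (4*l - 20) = 4*l^5 - 72*l^4 + 444*l^3 - 1112*l^2 + 960*l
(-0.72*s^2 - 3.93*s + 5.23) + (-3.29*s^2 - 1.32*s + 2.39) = -4.01*s^2 - 5.25*s + 7.62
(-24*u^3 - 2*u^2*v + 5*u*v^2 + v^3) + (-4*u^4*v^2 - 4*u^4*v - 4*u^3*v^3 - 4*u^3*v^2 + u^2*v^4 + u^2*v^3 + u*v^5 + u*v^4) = -4*u^4*v^2 - 4*u^4*v - 4*u^3*v^3 - 4*u^3*v^2 - 24*u^3 + u^2*v^4 + u^2*v^3 - 2*u^2*v + u*v^5 + u*v^4 + 5*u*v^2 + v^3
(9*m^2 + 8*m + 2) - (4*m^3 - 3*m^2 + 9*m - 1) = -4*m^3 + 12*m^2 - m + 3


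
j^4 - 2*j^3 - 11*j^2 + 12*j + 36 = (j - 3)^2*(j + 2)^2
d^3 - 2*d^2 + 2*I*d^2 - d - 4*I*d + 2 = (d - 2)*(d + I)^2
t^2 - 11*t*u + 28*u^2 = (t - 7*u)*(t - 4*u)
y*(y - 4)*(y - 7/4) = y^3 - 23*y^2/4 + 7*y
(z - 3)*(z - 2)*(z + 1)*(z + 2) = z^4 - 2*z^3 - 7*z^2 + 8*z + 12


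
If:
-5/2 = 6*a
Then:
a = -5/12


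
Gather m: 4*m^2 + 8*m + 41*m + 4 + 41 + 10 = 4*m^2 + 49*m + 55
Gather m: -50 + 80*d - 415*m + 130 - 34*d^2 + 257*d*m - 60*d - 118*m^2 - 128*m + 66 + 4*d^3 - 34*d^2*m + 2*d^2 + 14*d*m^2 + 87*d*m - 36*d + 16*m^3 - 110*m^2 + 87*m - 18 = 4*d^3 - 32*d^2 - 16*d + 16*m^3 + m^2*(14*d - 228) + m*(-34*d^2 + 344*d - 456) + 128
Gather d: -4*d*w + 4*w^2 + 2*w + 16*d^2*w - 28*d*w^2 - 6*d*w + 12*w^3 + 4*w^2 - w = 16*d^2*w + d*(-28*w^2 - 10*w) + 12*w^3 + 8*w^2 + w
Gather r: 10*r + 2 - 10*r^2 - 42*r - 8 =-10*r^2 - 32*r - 6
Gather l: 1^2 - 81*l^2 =1 - 81*l^2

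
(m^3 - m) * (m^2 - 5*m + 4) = m^5 - 5*m^4 + 3*m^3 + 5*m^2 - 4*m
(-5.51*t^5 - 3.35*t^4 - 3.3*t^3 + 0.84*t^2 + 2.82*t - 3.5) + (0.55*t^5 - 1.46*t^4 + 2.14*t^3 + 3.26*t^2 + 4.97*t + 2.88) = -4.96*t^5 - 4.81*t^4 - 1.16*t^3 + 4.1*t^2 + 7.79*t - 0.62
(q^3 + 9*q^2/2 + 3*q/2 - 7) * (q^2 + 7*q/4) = q^5 + 25*q^4/4 + 75*q^3/8 - 35*q^2/8 - 49*q/4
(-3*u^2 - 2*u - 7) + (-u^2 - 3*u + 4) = -4*u^2 - 5*u - 3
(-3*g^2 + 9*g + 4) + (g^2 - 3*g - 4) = -2*g^2 + 6*g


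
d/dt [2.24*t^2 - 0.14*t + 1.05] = 4.48*t - 0.14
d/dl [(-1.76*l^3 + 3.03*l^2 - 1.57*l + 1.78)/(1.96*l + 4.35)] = (-6.8992*l^3 - 17.0292*l^2 + 26.361*l - 10.3183)/(3.8416*l^2 + 17.052*l + 18.9225)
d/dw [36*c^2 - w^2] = -2*w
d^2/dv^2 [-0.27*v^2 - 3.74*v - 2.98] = -0.540000000000000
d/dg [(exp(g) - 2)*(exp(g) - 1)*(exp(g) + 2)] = (3*exp(2*g) - 2*exp(g) - 4)*exp(g)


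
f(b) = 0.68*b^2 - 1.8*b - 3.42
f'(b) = 1.36*b - 1.8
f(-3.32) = 10.05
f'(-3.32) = -6.32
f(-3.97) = 14.44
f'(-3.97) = -7.20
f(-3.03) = 8.28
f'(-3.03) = -5.92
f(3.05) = -2.58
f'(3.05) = 2.35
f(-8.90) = 66.46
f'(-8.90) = -13.90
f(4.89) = 4.04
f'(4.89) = 4.85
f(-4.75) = 20.47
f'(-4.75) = -8.26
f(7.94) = 25.16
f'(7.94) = 9.00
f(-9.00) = 67.86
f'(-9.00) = -14.04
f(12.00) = 72.90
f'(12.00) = 14.52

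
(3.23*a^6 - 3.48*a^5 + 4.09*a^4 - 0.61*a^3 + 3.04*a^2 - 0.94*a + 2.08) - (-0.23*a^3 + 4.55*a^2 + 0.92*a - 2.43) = 3.23*a^6 - 3.48*a^5 + 4.09*a^4 - 0.38*a^3 - 1.51*a^2 - 1.86*a + 4.51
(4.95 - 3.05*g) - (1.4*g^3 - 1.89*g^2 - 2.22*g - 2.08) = -1.4*g^3 + 1.89*g^2 - 0.83*g + 7.03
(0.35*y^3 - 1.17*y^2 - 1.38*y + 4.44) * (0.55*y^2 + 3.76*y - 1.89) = 0.1925*y^5 + 0.6725*y^4 - 5.8197*y^3 - 0.535499999999999*y^2 + 19.3026*y - 8.3916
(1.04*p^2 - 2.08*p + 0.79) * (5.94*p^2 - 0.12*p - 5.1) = 6.1776*p^4 - 12.48*p^3 - 0.361799999999999*p^2 + 10.5132*p - 4.029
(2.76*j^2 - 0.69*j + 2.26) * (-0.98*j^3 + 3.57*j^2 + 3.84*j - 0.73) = -2.7048*j^5 + 10.5294*j^4 + 5.9203*j^3 + 3.4038*j^2 + 9.1821*j - 1.6498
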